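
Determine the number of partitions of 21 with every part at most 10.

Enumerating by decreasing first part gives 653 partitions in all.

653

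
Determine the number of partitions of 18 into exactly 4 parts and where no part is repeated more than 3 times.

A partial list (first 12 by largest part):
15+1+1+1
14+2+1+1
13+3+1+1
13+2+2+1
12+4+1+1
12+3+2+1
12+2+2+2
11+5+1+1
11+4+2+1
11+3+3+1
11+3+2+2
10+6+1+1
…and 35 more, for 47 total.

47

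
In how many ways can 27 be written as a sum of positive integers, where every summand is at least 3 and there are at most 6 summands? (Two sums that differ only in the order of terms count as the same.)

176

Direct enumeration gives 176 partitions.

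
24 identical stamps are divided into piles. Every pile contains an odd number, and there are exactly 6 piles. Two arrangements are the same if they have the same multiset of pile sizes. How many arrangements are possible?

26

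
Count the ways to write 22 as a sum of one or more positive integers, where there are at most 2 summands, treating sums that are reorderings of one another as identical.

12

Listing the qualifying partitions of 22:
22
21,1
20,2
19,3
18,4
17,5
16,6
15,7
14,8
13,9
12,10
11,11
Counting gives 12.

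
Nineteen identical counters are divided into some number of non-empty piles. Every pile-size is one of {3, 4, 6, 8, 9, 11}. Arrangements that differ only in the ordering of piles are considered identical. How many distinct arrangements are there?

10

Enumerating:
11, 8
11, 4, 4
9, 6, 4
9, 4, 3, 3
8, 8, 3
8, 4, 4, 3
6, 6, 4, 3
6, 4, 3, 3, 3
4, 4, 4, 4, 3
4, 3, 3, 3, 3, 3
Counting gives 10.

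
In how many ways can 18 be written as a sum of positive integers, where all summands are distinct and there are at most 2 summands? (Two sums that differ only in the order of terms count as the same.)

9

Listing the qualifying partitions of 18:
18
17,1
16,2
15,3
14,4
13,5
12,6
11,7
10,8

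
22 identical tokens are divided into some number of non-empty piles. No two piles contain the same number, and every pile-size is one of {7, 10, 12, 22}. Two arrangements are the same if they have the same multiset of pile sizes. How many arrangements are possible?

2

Listing the qualifying partitions of 22:
22
12+10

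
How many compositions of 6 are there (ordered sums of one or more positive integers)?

32

There are 5 gaps and each independently is a cut or not, giving 2^5 = 32.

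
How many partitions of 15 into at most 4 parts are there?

There are too many to list fully; the first 12 (by largest part) are:
15
1+14
2+13
1+1+13
3+12
1+2+12
1+1+1+12
4+11
1+3+11
2+2+11
1+1+2+11
5+10
…and 42 more, for 54 total.

54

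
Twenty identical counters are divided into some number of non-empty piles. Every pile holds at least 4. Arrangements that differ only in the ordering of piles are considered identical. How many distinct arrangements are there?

They are:
20
4,16
5,15
6,14
7,13
8,12
4,4,12
9,11
4,5,11
10,10
4,6,10
5,5,10
4,7,9
5,6,9
4,8,8
5,7,8
6,6,8
4,4,4,8
6,7,7
4,4,5,7
4,4,6,6
4,5,5,6
5,5,5,5
4,4,4,4,4
That's 24 in total.

24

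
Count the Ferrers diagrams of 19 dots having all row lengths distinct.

A partial list (first 12 by largest part):
19
18+1
17+2
16+3
16+2+1
15+4
15+3+1
14+5
14+4+1
14+3+2
13+6
13+5+1
…and 42 more, for 54 total.

54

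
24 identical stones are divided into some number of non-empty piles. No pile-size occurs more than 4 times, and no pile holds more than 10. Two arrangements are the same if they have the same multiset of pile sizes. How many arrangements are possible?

Systematic enumeration (by largest part, then next-largest, …) yields 653.

653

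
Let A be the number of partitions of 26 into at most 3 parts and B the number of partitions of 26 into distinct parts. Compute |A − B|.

95

Partitions of 26 into at most 3 parts: 70.
Partitions of 26 into distinct parts: 165.
|70 − 165| = 95.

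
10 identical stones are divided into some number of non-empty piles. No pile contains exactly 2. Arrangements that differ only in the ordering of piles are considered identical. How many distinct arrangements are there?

The partitions of 10 that satisfy the conditions:
10
1,9
1,1,8
3,7
1,1,1,7
4,6
1,3,6
1,1,1,1,6
5,5
1,4,5
1,1,3,5
1,1,1,1,1,5
1,1,4,4
3,3,4
1,1,1,3,4
1,1,1,1,1,1,4
1,3,3,3
1,1,1,1,3,3
1,1,1,1,1,1,1,3
1,1,1,1,1,1,1,1,1,1

20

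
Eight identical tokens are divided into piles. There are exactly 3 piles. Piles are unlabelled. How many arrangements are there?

They are:
1, 1, 6
1, 2, 5
1, 3, 4
2, 2, 4
2, 3, 3

5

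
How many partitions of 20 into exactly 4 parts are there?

64

A partial list (first 12 by largest part):
17 + 1 + 1 + 1
16 + 2 + 1 + 1
15 + 3 + 1 + 1
15 + 2 + 2 + 1
14 + 4 + 1 + 1
14 + 3 + 2 + 1
14 + 2 + 2 + 2
13 + 5 + 1 + 1
13 + 4 + 2 + 1
13 + 3 + 3 + 1
13 + 3 + 2 + 2
12 + 6 + 1 + 1
…and 52 more, for 64 total.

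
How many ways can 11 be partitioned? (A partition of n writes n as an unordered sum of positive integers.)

56

A partial list (first 12 by largest part):
11
10+1
9+2
9+1+1
8+3
8+2+1
8+1+1+1
7+4
7+3+1
7+2+2
7+2+1+1
7+1+1+1+1
…and 44 more, for 56 total.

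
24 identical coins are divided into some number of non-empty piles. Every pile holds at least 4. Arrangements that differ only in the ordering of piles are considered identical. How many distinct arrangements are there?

50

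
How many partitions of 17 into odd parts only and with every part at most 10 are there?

30

There are too many to list fully; the first 12 (by largest part) are:
9,7,1
9,5,3
9,5,1,1,1
9,3,3,1,1
9,3,1,1,1,1,1
9,1,1,1,1,1,1,1,1
7,7,3
7,7,1,1,1
7,5,5
7,5,3,1,1
7,5,1,1,1,1,1
7,3,3,3,1
…and 18 more, for 30 total.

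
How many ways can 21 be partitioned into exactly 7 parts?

Counting exhaustively, 105 partitions satisfy the conditions.

105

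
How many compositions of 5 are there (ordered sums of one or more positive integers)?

16

The number of compositions of n is 2^(n−1); here 2^4 = 16.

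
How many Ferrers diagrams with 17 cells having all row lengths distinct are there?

There are too many to list fully; the first 12 (by largest part) are:
17
16+1
15+2
14+3
14+2+1
13+4
13+3+1
12+5
12+4+1
12+3+2
11+6
11+5+1
…and 26 more, for 38 total.

38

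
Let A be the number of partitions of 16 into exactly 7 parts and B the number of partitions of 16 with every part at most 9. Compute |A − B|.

173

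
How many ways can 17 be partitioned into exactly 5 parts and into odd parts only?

10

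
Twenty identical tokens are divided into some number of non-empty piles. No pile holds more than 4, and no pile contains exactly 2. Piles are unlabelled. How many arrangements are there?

24

Listing the qualifying partitions of 20:
4, 4, 4, 4, 4
4, 4, 4, 4, 3, 1
4, 4, 4, 4, 1, 1, 1, 1
4, 4, 4, 3, 3, 1, 1
4, 4, 4, 3, 1, 1, 1, 1, 1
4, 4, 4, 1, 1, 1, 1, 1, 1, 1, 1
4, 4, 3, 3, 3, 3
4, 4, 3, 3, 3, 1, 1, 1
4, 4, 3, 3, 1, 1, 1, 1, 1, 1
4, 4, 3, 1, 1, 1, 1, 1, 1, 1, 1, 1
4, 4, 1, 1, 1, 1, 1, 1, 1, 1, 1, 1, 1, 1
4, 3, 3, 3, 3, 3, 1
4, 3, 3, 3, 3, 1, 1, 1, 1
4, 3, 3, 3, 1, 1, 1, 1, 1, 1, 1
4, 3, 3, 1, 1, 1, 1, 1, 1, 1, 1, 1, 1
4, 3, 1, 1, 1, 1, 1, 1, 1, 1, 1, 1, 1, 1, 1
4, 1, 1, 1, 1, 1, 1, 1, 1, 1, 1, 1, 1, 1, 1, 1, 1
3, 3, 3, 3, 3, 3, 1, 1
3, 3, 3, 3, 3, 1, 1, 1, 1, 1
3, 3, 3, 3, 1, 1, 1, 1, 1, 1, 1, 1
3, 3, 3, 1, 1, 1, 1, 1, 1, 1, 1, 1, 1, 1
3, 3, 1, 1, 1, 1, 1, 1, 1, 1, 1, 1, 1, 1, 1, 1
3, 1, 1, 1, 1, 1, 1, 1, 1, 1, 1, 1, 1, 1, 1, 1, 1, 1
1, 1, 1, 1, 1, 1, 1, 1, 1, 1, 1, 1, 1, 1, 1, 1, 1, 1, 1, 1
Counting gives 24.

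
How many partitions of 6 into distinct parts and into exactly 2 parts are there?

Enumerating:
5+1
4+2

2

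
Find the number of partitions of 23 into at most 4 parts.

There are 150 such partitions.

150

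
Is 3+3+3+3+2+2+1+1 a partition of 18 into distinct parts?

No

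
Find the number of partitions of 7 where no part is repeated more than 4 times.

Listing the qualifying partitions of 7:
7
6, 1
5, 2
5, 1, 1
4, 3
4, 2, 1
4, 1, 1, 1
3, 3, 1
3, 2, 2
3, 2, 1, 1
3, 1, 1, 1, 1
2, 2, 2, 1
2, 2, 1, 1, 1

13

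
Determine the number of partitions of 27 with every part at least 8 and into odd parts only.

2

Enumerating:
27
9 + 9 + 9
That's 2 in total.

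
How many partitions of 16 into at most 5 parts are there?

There are 101 such partitions.

101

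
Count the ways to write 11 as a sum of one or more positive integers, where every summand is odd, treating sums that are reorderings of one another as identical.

The partitions of 11 that satisfy the conditions:
11
9,1,1
7,3,1
7,1,1,1,1
5,5,1
5,3,3
5,3,1,1,1
5,1,1,1,1,1,1
3,3,3,1,1
3,3,1,1,1,1,1
3,1,1,1,1,1,1,1,1
1,1,1,1,1,1,1,1,1,1,1

12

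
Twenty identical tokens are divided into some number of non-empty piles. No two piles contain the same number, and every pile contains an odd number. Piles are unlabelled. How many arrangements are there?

7

They are:
19+1
17+3
15+5
13+7
11+9
11+5+3+1
9+7+3+1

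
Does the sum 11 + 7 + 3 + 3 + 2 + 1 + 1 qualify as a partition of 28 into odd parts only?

The parts sum to 28, and the condition 'every summand is odd' is violated.

No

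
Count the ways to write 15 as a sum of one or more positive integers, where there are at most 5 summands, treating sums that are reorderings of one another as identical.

84

Counting exhaustively, 84 partitions satisfy the conditions.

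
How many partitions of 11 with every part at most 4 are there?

There are too many to list fully; the first 12 (by largest part) are:
4+4+3
4+4+2+1
4+4+1+1+1
4+3+3+1
4+3+2+2
4+3+2+1+1
4+3+1+1+1+1
4+2+2+2+1
4+2+2+1+1+1
4+2+1+1+1+1+1
4+1+1+1+1+1+1+1
3+3+3+2
…and 15 more, for 27 total.

27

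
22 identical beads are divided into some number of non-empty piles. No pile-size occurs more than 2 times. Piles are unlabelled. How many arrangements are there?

Counting exhaustively, 297 partitions satisfy the conditions.

297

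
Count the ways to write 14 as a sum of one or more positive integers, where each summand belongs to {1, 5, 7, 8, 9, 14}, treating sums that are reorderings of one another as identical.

11

They are:
14
9,5
9,1,1,1,1,1
8,5,1
8,1,1,1,1,1,1
7,7
7,5,1,1
7,1,1,1,1,1,1,1
5,5,1,1,1,1
5,1,1,1,1,1,1,1,1,1
1,1,1,1,1,1,1,1,1,1,1,1,1,1
Counting gives 11.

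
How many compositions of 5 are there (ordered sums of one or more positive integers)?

There are 4 gaps and each independently is a cut or not, giving 2^4 = 16.

16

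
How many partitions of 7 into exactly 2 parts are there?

3

They are:
6, 1
5, 2
4, 3
That's 3 in total.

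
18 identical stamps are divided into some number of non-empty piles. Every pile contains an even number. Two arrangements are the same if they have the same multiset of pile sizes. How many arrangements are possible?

30

There are too many to list fully; the first 12 (by largest part) are:
18
16 + 2
14 + 4
14 + 2 + 2
12 + 6
12 + 4 + 2
12 + 2 + 2 + 2
10 + 8
10 + 6 + 2
10 + 4 + 4
10 + 4 + 2 + 2
10 + 2 + 2 + 2 + 2
…and 18 more, for 30 total.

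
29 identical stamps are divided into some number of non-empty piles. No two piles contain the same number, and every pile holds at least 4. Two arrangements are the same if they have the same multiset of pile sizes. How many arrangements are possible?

A partial list (first 12 by largest part):
29
25,4
24,5
23,6
22,7
21,8
20,9
20,5,4
19,10
19,6,4
18,11
18,7,4
…and 35 more, for 47 total.

47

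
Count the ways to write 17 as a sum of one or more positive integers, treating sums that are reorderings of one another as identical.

Counting exhaustively, 297 partitions satisfy the conditions.

297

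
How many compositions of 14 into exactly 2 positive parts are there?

13

A composition of 14 into 2 positive parts is chosen by placing 1 dividers among the 13 gaps between 14 units: C(13,1) = 13.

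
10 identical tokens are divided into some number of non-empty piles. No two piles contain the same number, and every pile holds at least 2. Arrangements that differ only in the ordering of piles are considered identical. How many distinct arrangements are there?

Enumerating:
10
8,2
7,3
6,4
5,3,2

5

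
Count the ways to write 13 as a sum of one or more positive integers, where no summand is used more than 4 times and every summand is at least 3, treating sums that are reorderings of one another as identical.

10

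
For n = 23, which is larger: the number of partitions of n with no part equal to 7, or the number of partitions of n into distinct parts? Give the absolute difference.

920

Partitions of 23 with no part equal to 7: 1024.
Partitions of 23 into distinct parts: 104.
|1024 − 104| = 920.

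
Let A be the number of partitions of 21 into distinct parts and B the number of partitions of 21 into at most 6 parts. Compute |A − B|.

255

Partitions of 21 into distinct parts: 76.
Partitions of 21 into at most 6 parts: 331.
|76 − 331| = 255.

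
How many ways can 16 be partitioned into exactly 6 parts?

35

There are too many to list fully; the first 12 (by largest part) are:
11 + 1 + 1 + 1 + 1 + 1
10 + 2 + 1 + 1 + 1 + 1
9 + 3 + 1 + 1 + 1 + 1
9 + 2 + 2 + 1 + 1 + 1
8 + 4 + 1 + 1 + 1 + 1
8 + 3 + 2 + 1 + 1 + 1
8 + 2 + 2 + 2 + 1 + 1
7 + 5 + 1 + 1 + 1 + 1
7 + 4 + 2 + 1 + 1 + 1
7 + 3 + 3 + 1 + 1 + 1
7 + 3 + 2 + 2 + 1 + 1
7 + 2 + 2 + 2 + 2 + 1
…and 23 more, for 35 total.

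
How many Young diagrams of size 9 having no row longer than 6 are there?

There are too many to list fully; the first 12 (by largest part) are:
6+3
6+2+1
6+1+1+1
5+4
5+3+1
5+2+2
5+2+1+1
5+1+1+1+1
4+4+1
4+3+2
4+3+1+1
4+2+2+1
…and 14 more, for 26 total.

26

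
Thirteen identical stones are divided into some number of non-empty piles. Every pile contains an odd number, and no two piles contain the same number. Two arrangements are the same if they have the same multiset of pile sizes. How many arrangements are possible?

3

Listing the qualifying partitions of 13:
13
9,3,1
7,5,1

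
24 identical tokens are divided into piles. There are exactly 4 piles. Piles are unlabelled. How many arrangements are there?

A full systematic count gives 108.

108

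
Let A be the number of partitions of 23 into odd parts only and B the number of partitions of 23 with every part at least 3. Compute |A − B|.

16

Partitions of 23 into odd parts only: 104.
Partitions of 23 with every part at least 3: 88.
|104 − 88| = 16.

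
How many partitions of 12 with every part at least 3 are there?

9

Enumerating:
12
9, 3
8, 4
7, 5
6, 6
6, 3, 3
5, 4, 3
4, 4, 4
3, 3, 3, 3
Counting gives 9.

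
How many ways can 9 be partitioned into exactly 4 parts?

6

Listing the qualifying partitions of 9:
6 + 1 + 1 + 1
5 + 2 + 1 + 1
4 + 3 + 1 + 1
4 + 2 + 2 + 1
3 + 3 + 2 + 1
3 + 2 + 2 + 2
That's 6 in total.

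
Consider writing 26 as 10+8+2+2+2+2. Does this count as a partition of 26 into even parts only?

Yes

The parts sum to 26, and the condition 'every summand is even' holds.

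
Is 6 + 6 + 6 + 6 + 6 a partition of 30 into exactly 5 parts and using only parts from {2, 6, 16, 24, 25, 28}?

Yes

The parts sum to 30, and the condition 'there are exactly 5 summands' holds; the condition 'each summand belongs to {2, 6, 16, 24, 25, 28}' holds.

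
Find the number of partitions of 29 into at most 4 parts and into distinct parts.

Counting exhaustively, 165 partitions satisfy the conditions.

165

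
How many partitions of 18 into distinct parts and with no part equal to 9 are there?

39

A partial list (first 12 by largest part):
18
17, 1
16, 2
15, 3
15, 2, 1
14, 4
14, 3, 1
13, 5
13, 4, 1
13, 3, 2
12, 6
12, 5, 1
…and 27 more, for 39 total.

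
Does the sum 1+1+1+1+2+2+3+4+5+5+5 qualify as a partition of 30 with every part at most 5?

The parts sum to 30, and the condition 'no summand exceeds 5' holds.

Yes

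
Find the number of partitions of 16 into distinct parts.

32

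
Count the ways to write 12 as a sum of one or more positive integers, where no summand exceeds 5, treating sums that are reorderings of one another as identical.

47

There are too many to list fully; the first 12 (by largest part) are:
5,5,2
5,5,1,1
5,4,3
5,4,2,1
5,4,1,1,1
5,3,3,1
5,3,2,2
5,3,2,1,1
5,3,1,1,1,1
5,2,2,2,1
5,2,2,1,1,1
5,2,1,1,1,1,1
…and 35 more, for 47 total.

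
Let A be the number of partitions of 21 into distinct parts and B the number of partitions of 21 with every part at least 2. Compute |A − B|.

89

Partitions of 21 into distinct parts: 76.
Partitions of 21 with every part at least 2: 165.
|76 − 165| = 89.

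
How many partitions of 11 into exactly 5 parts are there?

10

Enumerating:
7, 1, 1, 1, 1
6, 2, 1, 1, 1
5, 3, 1, 1, 1
5, 2, 2, 1, 1
4, 4, 1, 1, 1
4, 3, 2, 1, 1
4, 2, 2, 2, 1
3, 3, 3, 1, 1
3, 3, 2, 2, 1
3, 2, 2, 2, 2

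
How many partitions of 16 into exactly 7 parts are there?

28

There are too many to list fully; the first 12 (by largest part) are:
10, 1, 1, 1, 1, 1, 1
9, 2, 1, 1, 1, 1, 1
8, 3, 1, 1, 1, 1, 1
8, 2, 2, 1, 1, 1, 1
7, 4, 1, 1, 1, 1, 1
7, 3, 2, 1, 1, 1, 1
7, 2, 2, 2, 1, 1, 1
6, 5, 1, 1, 1, 1, 1
6, 4, 2, 1, 1, 1, 1
6, 3, 3, 1, 1, 1, 1
6, 3, 2, 2, 1, 1, 1
6, 2, 2, 2, 2, 1, 1
…and 16 more, for 28 total.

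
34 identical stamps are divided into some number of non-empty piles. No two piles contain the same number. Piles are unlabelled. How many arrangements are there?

Systematic enumeration (by largest part, then next-largest, …) yields 512.

512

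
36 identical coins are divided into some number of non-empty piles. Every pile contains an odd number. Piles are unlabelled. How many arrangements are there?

Systematic enumeration (by largest part, then next-largest, …) yields 668.

668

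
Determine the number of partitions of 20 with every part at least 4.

They are:
20
4, 16
5, 15
6, 14
7, 13
8, 12
4, 4, 12
9, 11
4, 5, 11
10, 10
4, 6, 10
5, 5, 10
4, 7, 9
5, 6, 9
4, 8, 8
5, 7, 8
6, 6, 8
4, 4, 4, 8
6, 7, 7
4, 4, 5, 7
4, 4, 6, 6
4, 5, 5, 6
5, 5, 5, 5
4, 4, 4, 4, 4

24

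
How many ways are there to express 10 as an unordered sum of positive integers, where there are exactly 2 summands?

5

Enumerating:
9, 1
8, 2
7, 3
6, 4
5, 5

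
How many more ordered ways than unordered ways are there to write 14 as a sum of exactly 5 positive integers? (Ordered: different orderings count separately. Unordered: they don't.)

692

Ordered (compositions into 5 parts): C(13,4) = 715.
Unordered (partitions into 5 parts): 23.
Difference: 715 − 23 = 692.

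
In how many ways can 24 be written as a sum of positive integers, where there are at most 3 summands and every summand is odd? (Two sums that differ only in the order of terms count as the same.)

Enumerating:
23,1
21,3
19,5
17,7
15,9
13,11
Counting gives 6.

6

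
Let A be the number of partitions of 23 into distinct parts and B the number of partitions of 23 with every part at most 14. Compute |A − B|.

Partitions of 23 into distinct parts: 104.
Partitions of 23 with every part at most 14: 1188.
|104 − 1188| = 1084.

1084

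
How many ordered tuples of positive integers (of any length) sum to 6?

There are 5 gaps and each independently is a cut or not, giving 2^5 = 32.

32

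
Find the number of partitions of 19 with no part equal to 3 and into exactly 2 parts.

8

The partitions of 19 that satisfy the conditions:
1 + 18
2 + 17
4 + 15
5 + 14
6 + 13
7 + 12
8 + 11
9 + 10
Counting gives 8.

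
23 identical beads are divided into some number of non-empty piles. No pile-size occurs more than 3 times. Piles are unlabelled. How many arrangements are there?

Counting exhaustively, 592 partitions satisfy the conditions.

592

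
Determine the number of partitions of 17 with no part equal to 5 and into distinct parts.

A partial list (first 12 by largest part):
17
1,16
2,15
3,14
1,2,14
4,13
1,3,13
1,4,12
2,3,12
6,11
2,4,11
1,2,3,11
…and 15 more, for 27 total.

27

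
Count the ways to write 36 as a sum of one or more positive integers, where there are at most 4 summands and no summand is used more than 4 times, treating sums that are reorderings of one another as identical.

478

Direct enumeration gives 478 partitions.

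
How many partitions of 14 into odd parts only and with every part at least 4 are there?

2

They are:
9, 5
7, 7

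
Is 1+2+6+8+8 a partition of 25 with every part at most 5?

The parts sum to 25, and the condition 'no summand exceeds 5' is violated.

No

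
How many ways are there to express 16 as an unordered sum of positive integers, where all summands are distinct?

32

A partial list (first 12 by largest part):
16
15+1
14+2
13+3
13+2+1
12+4
12+3+1
11+5
11+4+1
11+3+2
10+6
10+5+1
…and 20 more, for 32 total.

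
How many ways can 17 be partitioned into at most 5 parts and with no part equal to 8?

There are 101 such partitions.

101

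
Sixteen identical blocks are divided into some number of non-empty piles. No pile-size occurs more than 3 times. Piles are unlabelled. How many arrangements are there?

132

Systematic enumeration (by largest part, then next-largest, …) yields 132.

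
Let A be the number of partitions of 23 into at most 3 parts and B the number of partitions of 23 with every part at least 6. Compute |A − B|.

Partitions of 23 into at most 3 parts: 56.
Partitions of 23 with every part at least 6: 12.
|56 − 12| = 44.

44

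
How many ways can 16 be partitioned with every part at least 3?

Enumerating:
16
13,3
12,4
11,5
10,6
10,3,3
9,7
9,4,3
8,8
8,5,3
8,4,4
7,6,3
7,5,4
7,3,3,3
6,6,4
6,5,5
6,4,3,3
5,5,3,3
5,4,4,3
4,4,4,4
4,3,3,3,3
That's 21 in total.

21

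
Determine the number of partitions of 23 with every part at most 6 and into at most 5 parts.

12

Listing the qualifying partitions of 23:
6,6,6,5
6,6,6,4,1
6,6,6,3,2
6,6,5,5,1
6,6,5,4,2
6,6,5,3,3
6,6,4,4,3
6,5,5,5,2
6,5,5,4,3
6,5,4,4,4
5,5,5,5,3
5,5,5,4,4
Counting gives 12.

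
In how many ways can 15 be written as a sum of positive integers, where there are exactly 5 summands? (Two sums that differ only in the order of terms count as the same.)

30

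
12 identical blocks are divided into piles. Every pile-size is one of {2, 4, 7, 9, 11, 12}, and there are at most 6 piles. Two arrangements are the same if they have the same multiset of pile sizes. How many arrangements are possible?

5

The partitions of 12 that satisfy the conditions:
12
4,4,4
4,4,2,2
4,2,2,2,2
2,2,2,2,2,2
Counting gives 5.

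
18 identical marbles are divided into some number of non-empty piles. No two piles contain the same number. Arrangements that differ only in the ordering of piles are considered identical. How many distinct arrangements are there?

There are too many to list fully; the first 12 (by largest part) are:
18
1,17
2,16
3,15
1,2,15
4,14
1,3,14
5,13
1,4,13
2,3,13
6,12
1,5,12
…and 34 more, for 46 total.

46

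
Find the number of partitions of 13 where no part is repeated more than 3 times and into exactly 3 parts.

Listing the qualifying partitions of 13:
1 + 1 + 11
1 + 2 + 10
1 + 3 + 9
2 + 2 + 9
1 + 4 + 8
2 + 3 + 8
1 + 5 + 7
2 + 4 + 7
3 + 3 + 7
1 + 6 + 6
2 + 5 + 6
3 + 4 + 6
3 + 5 + 5
4 + 4 + 5

14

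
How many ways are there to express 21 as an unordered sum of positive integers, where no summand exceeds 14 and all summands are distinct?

62

A partial list (first 12 by largest part):
14, 7
14, 6, 1
14, 5, 2
14, 4, 3
14, 4, 2, 1
13, 8
13, 7, 1
13, 6, 2
13, 5, 3
13, 5, 2, 1
13, 4, 3, 1
12, 9
…and 50 more, for 62 total.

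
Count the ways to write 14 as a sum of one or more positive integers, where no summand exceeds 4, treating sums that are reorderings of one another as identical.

There are too many to list fully; the first 12 (by largest part) are:
2,4,4,4
1,1,4,4,4
3,3,4,4
1,2,3,4,4
1,1,1,3,4,4
2,2,2,4,4
1,1,2,2,4,4
1,1,1,1,2,4,4
1,1,1,1,1,1,4,4
1,3,3,3,4
2,2,3,3,4
1,1,2,3,3,4
…and 35 more, for 47 total.

47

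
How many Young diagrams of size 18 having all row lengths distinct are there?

46

There are too many to list fully; the first 12 (by largest part) are:
18
17, 1
16, 2
15, 3
15, 2, 1
14, 4
14, 3, 1
13, 5
13, 4, 1
13, 3, 2
12, 6
12, 5, 1
…and 34 more, for 46 total.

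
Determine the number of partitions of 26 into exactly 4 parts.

136

Systematic enumeration (by largest part, then next-largest, …) yields 136.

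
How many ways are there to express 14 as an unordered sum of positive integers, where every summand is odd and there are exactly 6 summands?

Listing the qualifying partitions of 14:
1,1,1,1,1,9
1,1,1,1,3,7
1,1,1,1,5,5
1,1,1,3,3,5
1,1,3,3,3,3

5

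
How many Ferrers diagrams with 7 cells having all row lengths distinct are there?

5

They are:
7
6 + 1
5 + 2
4 + 3
4 + 2 + 1
Counting gives 5.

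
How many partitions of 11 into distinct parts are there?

Enumerating:
11
10+1
9+2
8+3
8+2+1
7+4
7+3+1
6+5
6+4+1
6+3+2
5+4+2
5+3+2+1

12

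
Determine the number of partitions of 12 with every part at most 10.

Enumerating by decreasing first part gives 75 partitions in all.

75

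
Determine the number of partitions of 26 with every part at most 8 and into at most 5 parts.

There are too many to list fully; the first 12 (by largest part) are:
8, 8, 8, 2
8, 8, 8, 1, 1
8, 8, 7, 3
8, 8, 7, 2, 1
8, 8, 6, 4
8, 8, 6, 3, 1
8, 8, 6, 2, 2
8, 8, 5, 5
8, 8, 5, 4, 1
8, 8, 5, 3, 2
8, 8, 4, 4, 2
8, 8, 4, 3, 3
…and 40 more, for 52 total.

52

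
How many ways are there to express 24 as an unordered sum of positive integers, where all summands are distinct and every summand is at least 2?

66

A partial list (first 12 by largest part):
24
22+2
21+3
20+4
19+5
19+3+2
18+6
18+4+2
17+7
17+5+2
17+4+3
16+8
…and 54 more, for 66 total.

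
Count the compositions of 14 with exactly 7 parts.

1716

A composition of 14 into 7 positive parts is chosen by placing 6 dividers among the 13 gaps between 14 units: C(13,6) = 1716.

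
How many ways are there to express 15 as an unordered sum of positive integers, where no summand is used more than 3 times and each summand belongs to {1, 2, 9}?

Enumerating:
9 + 2 + 2 + 2
9 + 2 + 2 + 1 + 1
That's 2 in total.

2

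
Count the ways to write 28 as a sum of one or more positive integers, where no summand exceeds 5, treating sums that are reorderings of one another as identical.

540

Counting exhaustively, 540 partitions satisfy the conditions.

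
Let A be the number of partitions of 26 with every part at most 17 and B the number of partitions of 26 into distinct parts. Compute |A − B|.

2204

Partitions of 26 with every part at most 17: 2369.
Partitions of 26 into distinct parts: 165.
|2369 − 165| = 2204.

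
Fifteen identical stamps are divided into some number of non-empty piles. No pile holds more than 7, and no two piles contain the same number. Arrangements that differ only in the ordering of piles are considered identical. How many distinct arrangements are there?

8

They are:
2 + 6 + 7
3 + 5 + 7
1 + 2 + 5 + 7
1 + 3 + 4 + 7
4 + 5 + 6
1 + 3 + 5 + 6
2 + 3 + 4 + 6
1 + 2 + 3 + 4 + 5
Counting gives 8.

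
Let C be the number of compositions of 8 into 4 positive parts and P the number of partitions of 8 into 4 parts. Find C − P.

30

Compositions: C(7,3) = 35.
Partitions of 8 into exactly 4 parts: 5.
Difference: 35 − 5 = 30.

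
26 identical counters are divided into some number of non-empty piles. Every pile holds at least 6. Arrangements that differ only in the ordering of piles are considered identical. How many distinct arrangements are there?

21

The partitions of 26 that satisfy the conditions:
26
6 + 20
7 + 19
8 + 18
9 + 17
10 + 16
11 + 15
12 + 14
6 + 6 + 14
13 + 13
6 + 7 + 13
6 + 8 + 12
7 + 7 + 12
6 + 9 + 11
7 + 8 + 11
6 + 10 + 10
7 + 9 + 10
8 + 8 + 10
8 + 9 + 9
6 + 6 + 6 + 8
6 + 6 + 7 + 7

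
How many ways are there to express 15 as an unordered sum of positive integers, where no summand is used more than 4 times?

127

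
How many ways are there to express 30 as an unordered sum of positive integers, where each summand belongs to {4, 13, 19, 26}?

Enumerating:
26 + 4
13 + 13 + 4

2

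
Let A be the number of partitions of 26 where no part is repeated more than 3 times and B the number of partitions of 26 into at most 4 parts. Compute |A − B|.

Partitions of 26 where no part is repeated more than 3 times: 1060.
Partitions of 26 into at most 4 parts: 206.
|1060 − 206| = 854.

854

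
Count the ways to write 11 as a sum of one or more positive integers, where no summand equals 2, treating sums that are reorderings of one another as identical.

26

A partial list (first 12 by largest part):
11
10,1
9,1,1
8,3
8,1,1,1
7,4
7,3,1
7,1,1,1,1
6,5
6,4,1
6,3,1,1
6,1,1,1,1,1
…and 14 more, for 26 total.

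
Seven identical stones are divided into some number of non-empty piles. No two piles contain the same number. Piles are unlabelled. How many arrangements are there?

5

Listing the qualifying partitions of 7:
7
6, 1
5, 2
4, 3
4, 2, 1
Counting gives 5.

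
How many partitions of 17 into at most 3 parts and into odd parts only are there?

9

Enumerating:
17
15,1,1
13,3,1
11,5,1
11,3,3
9,7,1
9,5,3
7,7,3
7,5,5
Counting gives 9.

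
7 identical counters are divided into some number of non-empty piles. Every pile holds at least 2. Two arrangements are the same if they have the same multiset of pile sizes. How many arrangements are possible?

Listing the qualifying partitions of 7:
7
5, 2
4, 3
3, 2, 2

4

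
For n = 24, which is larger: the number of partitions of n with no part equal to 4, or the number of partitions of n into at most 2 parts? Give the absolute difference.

Partitions of 24 with no part equal to 4: 948.
Partitions of 24 into at most 2 parts: 13.
|948 − 13| = 935.

935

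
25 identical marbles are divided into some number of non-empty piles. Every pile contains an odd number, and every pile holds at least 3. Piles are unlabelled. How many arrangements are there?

Listing the qualifying partitions of 25:
25
19+3+3
17+5+3
15+7+3
15+5+5
13+9+3
13+7+5
13+3+3+3+3
11+11+3
11+9+5
11+7+7
11+5+3+3+3
9+9+7
9+7+3+3+3
9+5+5+3+3
7+7+5+3+3
7+5+5+5+3
7+3+3+3+3+3+3
5+5+5+5+5
5+5+3+3+3+3+3

20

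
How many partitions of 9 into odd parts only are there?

They are:
9
7, 1, 1
5, 3, 1
5, 1, 1, 1, 1
3, 3, 3
3, 3, 1, 1, 1
3, 1, 1, 1, 1, 1, 1
1, 1, 1, 1, 1, 1, 1, 1, 1

8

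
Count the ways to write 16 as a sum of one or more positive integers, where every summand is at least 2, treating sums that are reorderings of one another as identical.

55

There are too many to list fully; the first 12 (by largest part) are:
16
14,2
13,3
12,4
12,2,2
11,5
11,3,2
10,6
10,4,2
10,3,3
10,2,2,2
9,7
…and 43 more, for 55 total.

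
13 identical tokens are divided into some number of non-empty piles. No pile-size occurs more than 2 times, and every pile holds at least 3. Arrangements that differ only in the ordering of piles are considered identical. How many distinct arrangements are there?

9

Listing the qualifying partitions of 13:
13
10 + 3
9 + 4
8 + 5
7 + 6
7 + 3 + 3
6 + 4 + 3
5 + 5 + 3
5 + 4 + 4
Counting gives 9.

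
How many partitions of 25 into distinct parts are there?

142

Direct enumeration gives 142 partitions.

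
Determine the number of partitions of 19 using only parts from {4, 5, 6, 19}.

3

The partitions of 19 that satisfy the conditions:
19
6+5+4+4
5+5+5+4
That's 3 in total.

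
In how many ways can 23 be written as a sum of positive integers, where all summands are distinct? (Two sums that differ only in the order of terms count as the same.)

104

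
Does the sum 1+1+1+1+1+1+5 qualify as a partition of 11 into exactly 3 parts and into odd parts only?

No

The parts sum to 11, and the condition 'there are exactly 3 summands' is violated.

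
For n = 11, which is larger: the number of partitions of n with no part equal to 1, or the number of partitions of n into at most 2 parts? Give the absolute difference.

8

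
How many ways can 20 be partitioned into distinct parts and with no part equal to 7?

50

There are too many to list fully; the first 12 (by largest part) are:
20
19+1
18+2
17+3
17+2+1
16+4
16+3+1
15+5
15+4+1
15+3+2
14+6
14+5+1
…and 38 more, for 50 total.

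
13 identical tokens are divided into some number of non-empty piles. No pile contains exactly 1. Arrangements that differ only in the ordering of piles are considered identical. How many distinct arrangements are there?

24

Enumerating:
13
11+2
10+3
9+4
9+2+2
8+5
8+3+2
7+6
7+4+2
7+3+3
7+2+2+2
6+5+2
6+4+3
6+3+2+2
5+5+3
5+4+4
5+4+2+2
5+3+3+2
5+2+2+2+2
4+4+3+2
4+3+3+3
4+3+2+2+2
3+3+3+2+2
3+2+2+2+2+2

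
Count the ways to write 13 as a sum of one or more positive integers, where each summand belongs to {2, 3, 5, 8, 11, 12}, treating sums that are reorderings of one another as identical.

8

The partitions of 13 that satisfy the conditions:
11+2
8+5
8+3+2
5+5+3
5+3+3+2
5+2+2+2+2
3+3+3+2+2
3+2+2+2+2+2
Counting gives 8.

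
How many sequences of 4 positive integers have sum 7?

20

A composition of 7 into 4 positive parts is chosen by placing 3 dividers among the 6 gaps between 7 units: C(6,3) = 20.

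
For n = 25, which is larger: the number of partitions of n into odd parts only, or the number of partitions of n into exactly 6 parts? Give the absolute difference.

Partitions of 25 into odd parts only: 142.
Partitions of 25 into exactly 6 parts: 235.
|142 − 235| = 93.

93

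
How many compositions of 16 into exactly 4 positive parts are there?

By stars and bars with positive parts, the count is C(15,3) = 455.

455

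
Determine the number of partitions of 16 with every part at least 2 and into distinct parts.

The partitions of 16 that satisfy the conditions:
16
14 + 2
13 + 3
12 + 4
11 + 5
11 + 3 + 2
10 + 6
10 + 4 + 2
9 + 7
9 + 5 + 2
9 + 4 + 3
8 + 6 + 2
8 + 5 + 3
7 + 6 + 3
7 + 5 + 4
7 + 4 + 3 + 2
6 + 5 + 3 + 2
That's 17 in total.

17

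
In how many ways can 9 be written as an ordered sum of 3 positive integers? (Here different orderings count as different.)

By stars and bars with positive parts, the count is C(8,2) = 28.

28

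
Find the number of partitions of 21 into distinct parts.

76

Counting exhaustively, 76 partitions satisfy the conditions.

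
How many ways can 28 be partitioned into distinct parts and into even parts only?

22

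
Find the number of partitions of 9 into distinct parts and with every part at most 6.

Listing the qualifying partitions of 9:
6, 3
6, 2, 1
5, 4
5, 3, 1
4, 3, 2

5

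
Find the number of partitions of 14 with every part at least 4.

7

Listing the qualifying partitions of 14:
14
4 + 10
5 + 9
6 + 8
7 + 7
4 + 4 + 6
4 + 5 + 5
That's 7 in total.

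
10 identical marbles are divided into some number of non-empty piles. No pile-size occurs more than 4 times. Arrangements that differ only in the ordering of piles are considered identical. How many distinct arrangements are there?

34

There are too many to list fully; the first 12 (by largest part) are:
10
1, 9
2, 8
1, 1, 8
3, 7
1, 2, 7
1, 1, 1, 7
4, 6
1, 3, 6
2, 2, 6
1, 1, 2, 6
1, 1, 1, 1, 6
…and 22 more, for 34 total.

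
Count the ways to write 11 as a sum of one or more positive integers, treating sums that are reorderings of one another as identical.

56

A partial list (first 12 by largest part):
11
10, 1
9, 2
9, 1, 1
8, 3
8, 2, 1
8, 1, 1, 1
7, 4
7, 3, 1
7, 2, 2
7, 2, 1, 1
7, 1, 1, 1, 1
…and 44 more, for 56 total.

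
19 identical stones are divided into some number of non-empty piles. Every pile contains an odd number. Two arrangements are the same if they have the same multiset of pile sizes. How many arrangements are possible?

54

A partial list (first 12 by largest part):
19
17,1,1
15,3,1
15,1,1,1,1
13,5,1
13,3,3
13,3,1,1,1
13,1,1,1,1,1,1
11,7,1
11,5,3
11,5,1,1,1
11,3,3,1,1
…and 42 more, for 54 total.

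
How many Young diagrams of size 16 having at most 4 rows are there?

There are too many to list fully; the first 12 (by largest part) are:
16
1+15
2+14
1+1+14
3+13
1+2+13
1+1+1+13
4+12
1+3+12
2+2+12
1+1+2+12
5+11
…and 52 more, for 64 total.

64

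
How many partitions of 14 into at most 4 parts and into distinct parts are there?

22

Enumerating:
14
13, 1
12, 2
11, 3
11, 2, 1
10, 4
10, 3, 1
9, 5
9, 4, 1
9, 3, 2
8, 6
8, 5, 1
8, 4, 2
8, 3, 2, 1
7, 6, 1
7, 5, 2
7, 4, 3
7, 4, 2, 1
6, 5, 3
6, 5, 2, 1
6, 4, 3, 1
5, 4, 3, 2
That's 22 in total.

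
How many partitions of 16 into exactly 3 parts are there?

Listing the qualifying partitions of 16:
14 + 1 + 1
13 + 2 + 1
12 + 3 + 1
12 + 2 + 2
11 + 4 + 1
11 + 3 + 2
10 + 5 + 1
10 + 4 + 2
10 + 3 + 3
9 + 6 + 1
9 + 5 + 2
9 + 4 + 3
8 + 7 + 1
8 + 6 + 2
8 + 5 + 3
8 + 4 + 4
7 + 7 + 2
7 + 6 + 3
7 + 5 + 4
6 + 6 + 4
6 + 5 + 5

21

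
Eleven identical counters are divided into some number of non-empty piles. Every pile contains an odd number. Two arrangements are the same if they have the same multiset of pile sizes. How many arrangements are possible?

12

The partitions of 11 that satisfy the conditions:
11
9, 1, 1
7, 3, 1
7, 1, 1, 1, 1
5, 5, 1
5, 3, 3
5, 3, 1, 1, 1
5, 1, 1, 1, 1, 1, 1
3, 3, 3, 1, 1
3, 3, 1, 1, 1, 1, 1
3, 1, 1, 1, 1, 1, 1, 1, 1
1, 1, 1, 1, 1, 1, 1, 1, 1, 1, 1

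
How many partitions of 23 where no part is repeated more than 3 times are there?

592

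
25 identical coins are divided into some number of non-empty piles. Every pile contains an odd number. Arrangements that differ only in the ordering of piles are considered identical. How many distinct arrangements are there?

Systematic enumeration (by largest part, then next-largest, …) yields 142.

142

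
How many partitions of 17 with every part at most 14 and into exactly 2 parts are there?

6

The partitions of 17 that satisfy the conditions:
14, 3
13, 4
12, 5
11, 6
10, 7
9, 8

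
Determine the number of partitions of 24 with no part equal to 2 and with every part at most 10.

Systematic enumeration (by largest part, then next-largest, …) yields 397.

397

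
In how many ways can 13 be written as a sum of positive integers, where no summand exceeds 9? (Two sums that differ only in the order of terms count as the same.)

There are 94 such partitions.

94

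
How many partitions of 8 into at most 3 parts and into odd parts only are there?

2

Enumerating:
7 + 1
5 + 3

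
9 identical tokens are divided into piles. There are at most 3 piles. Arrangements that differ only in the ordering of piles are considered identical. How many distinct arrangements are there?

12

Enumerating:
9
8+1
7+2
7+1+1
6+3
6+2+1
5+4
5+3+1
5+2+2
4+4+1
4+3+2
3+3+3
That's 12 in total.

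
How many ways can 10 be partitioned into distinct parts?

They are:
10
9 + 1
8 + 2
7 + 3
7 + 2 + 1
6 + 4
6 + 3 + 1
5 + 4 + 1
5 + 3 + 2
4 + 3 + 2 + 1
That's 10 in total.

10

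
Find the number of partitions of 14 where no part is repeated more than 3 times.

Counting exhaustively, 82 partitions satisfy the conditions.

82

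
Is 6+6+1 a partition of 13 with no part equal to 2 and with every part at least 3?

No

The parts sum to 13, and the condition 'every summand is at least 3' is violated.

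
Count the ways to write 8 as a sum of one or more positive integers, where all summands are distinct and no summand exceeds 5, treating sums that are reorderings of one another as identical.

Enumerating:
5+3
5+2+1
4+3+1

3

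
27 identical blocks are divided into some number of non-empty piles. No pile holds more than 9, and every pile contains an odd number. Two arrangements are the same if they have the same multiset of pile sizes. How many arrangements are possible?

Systematic enumeration (by largest part, then next-largest, …) yields 102.

102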